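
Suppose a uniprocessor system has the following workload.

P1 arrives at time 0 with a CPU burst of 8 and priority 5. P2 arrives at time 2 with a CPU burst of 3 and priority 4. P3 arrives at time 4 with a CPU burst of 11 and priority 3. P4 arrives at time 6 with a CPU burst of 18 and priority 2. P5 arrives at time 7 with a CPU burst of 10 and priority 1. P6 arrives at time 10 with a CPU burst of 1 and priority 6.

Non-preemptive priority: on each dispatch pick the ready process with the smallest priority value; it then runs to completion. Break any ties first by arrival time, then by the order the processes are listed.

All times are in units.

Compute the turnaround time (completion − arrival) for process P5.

Gantt: | P1 0-8 | P5 8-18 | P4 18-36 | P3 36-47 | P2 47-50 | P6 50-51 |
Completion: P1=8  P2=50  P3=47  P4=36  P5=18  P6=51
Turnaround (C−A): P1=8  P2=48  P3=43  P4=30  P5=11  P6=41
Turnaround(P5) = completion − arrival = 18 − 7 = 11

11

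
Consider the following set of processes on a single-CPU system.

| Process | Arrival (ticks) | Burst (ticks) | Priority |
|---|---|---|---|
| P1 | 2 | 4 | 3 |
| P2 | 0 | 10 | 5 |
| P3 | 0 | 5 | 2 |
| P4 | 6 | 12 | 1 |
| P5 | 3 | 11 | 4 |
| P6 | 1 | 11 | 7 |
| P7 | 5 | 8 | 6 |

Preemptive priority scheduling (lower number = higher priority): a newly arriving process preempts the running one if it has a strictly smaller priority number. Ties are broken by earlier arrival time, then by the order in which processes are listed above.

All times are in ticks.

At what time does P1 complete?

21

Schedule: | P3 0-5 | P1 5-6 | P4 6-18 | P1 18-21 | P5 21-32 | P2 32-42 | P7 42-50 | P6 50-61 |
Completion: P1=21  P2=42  P3=5  P4=18  P5=32  P6=61  P7=50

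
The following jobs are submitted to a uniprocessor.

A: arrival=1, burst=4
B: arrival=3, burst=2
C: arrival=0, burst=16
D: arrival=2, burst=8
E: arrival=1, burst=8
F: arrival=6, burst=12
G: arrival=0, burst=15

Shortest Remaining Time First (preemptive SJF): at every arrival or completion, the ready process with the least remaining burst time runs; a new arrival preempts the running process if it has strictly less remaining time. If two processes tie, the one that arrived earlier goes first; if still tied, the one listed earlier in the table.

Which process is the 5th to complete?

F

Schedule: | G 0-1 | A 1-5 | B 5-7 | E 7-15 | D 15-23 | F 23-35 | G 35-49 | C 49-65 |
Completion: A=5  B=7  C=65  D=23  E=15  F=35  G=49
Finish order: A → B → E → D → F → G → C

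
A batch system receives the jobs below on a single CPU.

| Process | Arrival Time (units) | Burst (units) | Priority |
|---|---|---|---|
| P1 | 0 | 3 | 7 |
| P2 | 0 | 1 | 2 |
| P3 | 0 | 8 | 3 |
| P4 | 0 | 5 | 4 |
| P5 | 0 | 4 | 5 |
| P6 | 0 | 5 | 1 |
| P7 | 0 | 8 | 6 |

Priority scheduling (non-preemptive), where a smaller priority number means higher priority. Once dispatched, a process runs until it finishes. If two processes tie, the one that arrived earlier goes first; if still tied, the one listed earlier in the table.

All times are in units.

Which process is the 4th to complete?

P4

Gantt: | P6 0-5 | P2 5-6 | P3 6-14 | P4 14-19 | P5 19-23 | P7 23-31 | P1 31-34 |
Completion: P1=34  P2=6  P3=14  P4=19  P5=23  P6=5  P7=31
Finish order: P6 → P2 → P3 → P4 → P5 → P7 → P1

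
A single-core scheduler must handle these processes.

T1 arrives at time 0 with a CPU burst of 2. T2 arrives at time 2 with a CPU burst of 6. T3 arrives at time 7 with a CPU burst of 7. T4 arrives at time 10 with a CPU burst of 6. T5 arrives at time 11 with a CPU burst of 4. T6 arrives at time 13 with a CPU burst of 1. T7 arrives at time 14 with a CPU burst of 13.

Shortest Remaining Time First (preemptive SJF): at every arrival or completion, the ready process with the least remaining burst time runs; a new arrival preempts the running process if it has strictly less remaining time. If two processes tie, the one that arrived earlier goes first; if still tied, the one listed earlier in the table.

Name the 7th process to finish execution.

T7

Timeline: | T1 0-2 | T2 2-8 | T3 8-13 | T6 13-14 | T3 14-16 | T5 16-20 | T4 20-26 | T7 26-39 |
Completion: T1=2  T2=8  T3=16  T4=26  T5=20  T6=14  T7=39
Turnaround (C−A): T1=2  T2=6  T3=9  T4=16  T5=9  T6=1  T7=25
Finish order: T1 → T2 → T6 → T3 → T5 → T4 → T7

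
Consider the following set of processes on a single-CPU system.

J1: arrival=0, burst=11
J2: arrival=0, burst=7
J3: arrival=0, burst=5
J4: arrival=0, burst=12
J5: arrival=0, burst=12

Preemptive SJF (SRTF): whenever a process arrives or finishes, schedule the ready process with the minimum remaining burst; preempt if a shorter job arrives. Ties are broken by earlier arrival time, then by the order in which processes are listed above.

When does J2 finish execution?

12

Gantt: | J3 0-5 | J2 5-12 | J1 12-23 | J4 23-35 | J5 35-47 |
Completion: J1=23  J2=12  J3=5  J4=35  J5=47
Turnaround (C−A): J1=23  J2=12  J3=5  J4=35  J5=47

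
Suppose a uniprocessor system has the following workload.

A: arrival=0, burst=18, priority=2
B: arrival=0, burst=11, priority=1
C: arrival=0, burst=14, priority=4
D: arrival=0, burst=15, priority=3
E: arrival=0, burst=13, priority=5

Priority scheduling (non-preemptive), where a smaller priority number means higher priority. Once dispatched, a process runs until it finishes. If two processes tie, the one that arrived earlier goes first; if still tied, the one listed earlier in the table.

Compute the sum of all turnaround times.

213

Timeline: | B 0-11 | A 11-29 | D 29-44 | C 44-58 | E 58-71 |
Completion: A=29  B=11  C=58  D=44  E=71
Turnaround (C−A): A=29  B=11  C=58  D=44  E=71
Turnaround = completion − arrival: A=29, B=11, C=58, D=44, E=71
Total turnaround = 29 + 11 + 58 + 44 + 71 = 213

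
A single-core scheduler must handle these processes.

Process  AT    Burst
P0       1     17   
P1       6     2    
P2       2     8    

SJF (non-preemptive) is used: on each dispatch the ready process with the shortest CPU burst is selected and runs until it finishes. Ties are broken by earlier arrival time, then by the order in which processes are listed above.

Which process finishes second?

P1

Timeline: | idle 0-1 | P0 1-18 | P1 18-20 | P2 20-28 |
Completion: P0=18  P1=20  P2=28
Finish order: P0 → P1 → P2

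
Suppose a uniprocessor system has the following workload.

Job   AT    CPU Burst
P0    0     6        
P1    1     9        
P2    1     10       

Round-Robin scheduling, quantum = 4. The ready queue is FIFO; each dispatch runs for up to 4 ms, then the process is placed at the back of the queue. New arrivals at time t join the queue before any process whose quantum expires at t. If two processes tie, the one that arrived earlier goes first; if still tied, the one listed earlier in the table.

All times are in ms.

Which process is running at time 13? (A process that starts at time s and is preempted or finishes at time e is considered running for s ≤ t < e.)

P0

Gantt: | P0 0-4 | P1 4-8 | P2 8-12 | P0 12-14 | P1 14-18 | P2 18-22 | P1 22-23 | P2 23-25 |
Completion: P0=14  P1=23  P2=25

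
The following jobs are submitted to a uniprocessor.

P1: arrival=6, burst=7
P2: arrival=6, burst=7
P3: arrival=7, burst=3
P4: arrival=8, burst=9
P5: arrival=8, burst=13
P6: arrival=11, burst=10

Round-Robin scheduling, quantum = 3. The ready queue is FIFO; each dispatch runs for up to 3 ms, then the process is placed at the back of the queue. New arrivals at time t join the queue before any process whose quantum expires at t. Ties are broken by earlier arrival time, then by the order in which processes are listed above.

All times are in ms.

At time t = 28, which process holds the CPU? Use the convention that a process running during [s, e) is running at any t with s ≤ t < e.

P2

Schedule: | idle 0-6 | P1 6-9 | P2 9-12 | P3 12-15 | P4 15-18 | P5 18-21 | P1 21-24 | P6 24-27 | P2 27-30 | P4 30-33 | P5 33-36 | P1 36-37 | P6 37-40 | P2 40-41 | P4 41-44 | P5 44-47 | P6 47-50 | P5 50-53 | P6 53-54 | P5 54-55 |
Completion: P1=37  P2=41  P3=15  P4=44  P5=55  P6=54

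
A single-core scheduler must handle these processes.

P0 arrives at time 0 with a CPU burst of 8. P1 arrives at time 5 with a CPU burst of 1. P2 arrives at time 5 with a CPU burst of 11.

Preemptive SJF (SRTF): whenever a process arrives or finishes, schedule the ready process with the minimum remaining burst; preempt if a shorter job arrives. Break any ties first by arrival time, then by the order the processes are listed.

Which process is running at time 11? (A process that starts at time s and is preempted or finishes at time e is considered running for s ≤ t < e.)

P2

Schedule: | P0 0-5 | P1 5-6 | P0 6-9 | P2 9-20 |
Completion: P0=9  P1=6  P2=20
Turnaround (C−A): P0=9  P1=1  P2=15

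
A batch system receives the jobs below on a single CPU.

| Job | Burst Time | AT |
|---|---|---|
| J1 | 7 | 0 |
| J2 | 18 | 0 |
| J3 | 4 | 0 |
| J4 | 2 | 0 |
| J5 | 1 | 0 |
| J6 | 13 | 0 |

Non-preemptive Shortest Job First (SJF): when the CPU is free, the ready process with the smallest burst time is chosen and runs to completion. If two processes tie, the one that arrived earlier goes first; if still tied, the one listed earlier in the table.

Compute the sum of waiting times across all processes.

Timeline: | J5 0-1 | J4 1-3 | J3 3-7 | J1 7-14 | J6 14-27 | J2 27-45 |
Completion: J1=14  J2=45  J3=7  J4=3  J5=1  J6=27
Waiting = turnaround − burst: J1=7, J2=27, J3=3, J4=1, J5=0, J6=14
Total waiting = 7 + 27 + 3 + 1 + 0 + 14 = 52

52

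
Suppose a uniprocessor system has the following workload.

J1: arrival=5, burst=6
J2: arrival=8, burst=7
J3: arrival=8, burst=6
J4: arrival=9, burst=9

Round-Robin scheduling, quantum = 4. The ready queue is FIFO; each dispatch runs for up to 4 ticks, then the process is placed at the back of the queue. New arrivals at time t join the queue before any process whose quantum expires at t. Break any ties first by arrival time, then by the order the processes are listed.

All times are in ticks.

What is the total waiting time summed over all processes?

52

Gantt: | idle 0-5 | J1 5-9 | J2 9-13 | J3 13-17 | J4 17-21 | J1 21-23 | J2 23-26 | J3 26-28 | J4 28-33 |
Completion: J1=23  J2=26  J3=28  J4=33
Turnaround (C−A): J1=18  J2=18  J3=20  J4=24
Waiting = turnaround − burst: J1=12, J2=11, J3=14, J4=15
Total waiting = 12 + 11 + 14 + 15 = 52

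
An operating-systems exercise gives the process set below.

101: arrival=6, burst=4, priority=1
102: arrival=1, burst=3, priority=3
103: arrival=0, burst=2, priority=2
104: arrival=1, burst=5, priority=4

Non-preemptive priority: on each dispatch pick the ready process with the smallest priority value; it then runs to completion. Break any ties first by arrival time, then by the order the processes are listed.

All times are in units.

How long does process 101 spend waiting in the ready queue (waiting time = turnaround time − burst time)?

4

Timeline: | 103 0-2 | 102 2-5 | 104 5-10 | 101 10-14 |
Completion: 101=14  102=5  103=2  104=10
Waiting(101) = turnaround − burst = 8 − 4 = 4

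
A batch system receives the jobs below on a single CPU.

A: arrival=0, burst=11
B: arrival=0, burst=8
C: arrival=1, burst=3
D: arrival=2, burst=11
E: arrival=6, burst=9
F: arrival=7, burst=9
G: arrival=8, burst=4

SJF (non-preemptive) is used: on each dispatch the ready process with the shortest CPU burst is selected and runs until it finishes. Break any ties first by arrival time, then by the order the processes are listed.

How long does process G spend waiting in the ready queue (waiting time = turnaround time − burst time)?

Schedule: | B 0-8 | C 8-11 | G 11-15 | E 15-24 | F 24-33 | A 33-44 | D 44-55 |
Completion: A=44  B=8  C=11  D=55  E=24  F=33  G=15
Turnaround (C−A): A=44  B=8  C=10  D=53  E=18  F=26  G=7
Waiting(G) = turnaround − burst = 7 − 4 = 3

3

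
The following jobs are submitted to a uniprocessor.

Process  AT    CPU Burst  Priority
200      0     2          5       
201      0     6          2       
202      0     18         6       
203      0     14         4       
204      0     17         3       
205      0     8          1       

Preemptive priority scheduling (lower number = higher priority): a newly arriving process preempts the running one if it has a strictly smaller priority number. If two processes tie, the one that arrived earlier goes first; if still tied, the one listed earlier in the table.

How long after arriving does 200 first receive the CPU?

45

Timeline: | 205 0-8 | 201 8-14 | 204 14-31 | 203 31-45 | 200 45-47 | 202 47-65 |
Completion: 200=47  201=14  202=65  203=45  204=31  205=8
Turnaround (C−A): 200=47  201=14  202=65  203=45  204=31  205=8
Response(200) = first start − arrival = 45 − 0 = 45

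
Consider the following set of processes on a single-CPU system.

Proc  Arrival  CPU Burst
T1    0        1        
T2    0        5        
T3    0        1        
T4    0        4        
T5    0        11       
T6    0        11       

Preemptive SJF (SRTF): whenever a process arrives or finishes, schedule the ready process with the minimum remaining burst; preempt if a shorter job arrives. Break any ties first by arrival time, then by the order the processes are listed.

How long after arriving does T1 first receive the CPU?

Gantt: | T1 0-1 | T3 1-2 | T4 2-6 | T2 6-11 | T5 11-22 | T6 22-33 |
Completion: T1=1  T2=11  T3=2  T4=6  T5=22  T6=33
Turnaround (C−A): T1=1  T2=11  T3=2  T4=6  T5=22  T6=33
Response(T1) = first start − arrival = 0 − 0 = 0

0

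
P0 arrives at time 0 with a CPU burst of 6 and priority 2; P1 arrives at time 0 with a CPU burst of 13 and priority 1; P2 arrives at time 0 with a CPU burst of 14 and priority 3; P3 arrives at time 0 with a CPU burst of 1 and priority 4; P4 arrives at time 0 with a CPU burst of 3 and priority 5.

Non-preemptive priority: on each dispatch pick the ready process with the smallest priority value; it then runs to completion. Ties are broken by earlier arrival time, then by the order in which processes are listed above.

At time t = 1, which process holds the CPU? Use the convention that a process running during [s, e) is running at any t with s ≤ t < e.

Schedule: | P1 0-13 | P0 13-19 | P2 19-33 | P3 33-34 | P4 34-37 |
Completion: P0=19  P1=13  P2=33  P3=34  P4=37
Turnaround (C−A): P0=19  P1=13  P2=33  P3=34  P4=37

P1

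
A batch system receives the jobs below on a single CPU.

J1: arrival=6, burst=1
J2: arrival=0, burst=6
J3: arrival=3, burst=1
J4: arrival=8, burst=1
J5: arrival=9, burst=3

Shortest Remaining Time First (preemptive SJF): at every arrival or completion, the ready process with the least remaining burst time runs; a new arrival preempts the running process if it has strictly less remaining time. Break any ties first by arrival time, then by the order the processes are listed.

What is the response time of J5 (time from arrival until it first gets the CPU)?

0

Gantt: | J2 0-3 | J3 3-4 | J2 4-7 | J1 7-8 | J4 8-9 | J5 9-12 |
Completion: J1=8  J2=7  J3=4  J4=9  J5=12
Response(J5) = first start − arrival = 9 − 9 = 0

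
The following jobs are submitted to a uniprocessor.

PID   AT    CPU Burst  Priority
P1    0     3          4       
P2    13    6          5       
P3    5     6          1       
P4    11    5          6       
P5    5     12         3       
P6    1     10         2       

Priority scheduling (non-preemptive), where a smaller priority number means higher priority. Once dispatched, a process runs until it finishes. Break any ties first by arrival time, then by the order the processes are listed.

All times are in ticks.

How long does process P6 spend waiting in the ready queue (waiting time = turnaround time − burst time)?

2

Gantt: | P1 0-3 | P6 3-13 | P3 13-19 | P5 19-31 | P2 31-37 | P4 37-42 |
Completion: P1=3  P2=37  P3=19  P4=42  P5=31  P6=13
Turnaround (C−A): P1=3  P2=24  P3=14  P4=31  P5=26  P6=12
Waiting(P6) = turnaround − burst = 12 − 10 = 2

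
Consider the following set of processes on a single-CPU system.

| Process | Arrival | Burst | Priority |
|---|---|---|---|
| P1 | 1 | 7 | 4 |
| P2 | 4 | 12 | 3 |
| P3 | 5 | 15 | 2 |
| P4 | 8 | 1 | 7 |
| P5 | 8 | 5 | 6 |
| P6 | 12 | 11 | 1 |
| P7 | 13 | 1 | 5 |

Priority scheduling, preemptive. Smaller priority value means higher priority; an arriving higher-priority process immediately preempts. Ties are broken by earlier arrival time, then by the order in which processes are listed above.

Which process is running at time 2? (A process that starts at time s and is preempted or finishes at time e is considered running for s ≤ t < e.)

Timeline: | idle 0-1 | P1 1-4 | P2 4-5 | P3 5-12 | P6 12-23 | P3 23-31 | P2 31-42 | P1 42-46 | P7 46-47 | P5 47-52 | P4 52-53 |
Completion: P1=46  P2=42  P3=31  P4=53  P5=52  P6=23  P7=47
Turnaround (C−A): P1=45  P2=38  P3=26  P4=45  P5=44  P6=11  P7=34

P1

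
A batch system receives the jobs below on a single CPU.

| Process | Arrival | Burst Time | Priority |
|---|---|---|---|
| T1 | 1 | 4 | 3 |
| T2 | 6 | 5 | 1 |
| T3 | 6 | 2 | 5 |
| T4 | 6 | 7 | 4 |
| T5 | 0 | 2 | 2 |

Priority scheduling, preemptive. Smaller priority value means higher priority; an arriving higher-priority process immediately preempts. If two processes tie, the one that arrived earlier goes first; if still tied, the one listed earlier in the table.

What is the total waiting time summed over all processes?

18

Gantt: | T5 0-2 | T1 2-6 | T2 6-11 | T4 11-18 | T3 18-20 |
Completion: T1=6  T2=11  T3=20  T4=18  T5=2
Turnaround (C−A): T1=5  T2=5  T3=14  T4=12  T5=2
Waiting = turnaround − burst: T1=1, T2=0, T3=12, T4=5, T5=0
Total waiting = 1 + 0 + 12 + 5 + 0 = 18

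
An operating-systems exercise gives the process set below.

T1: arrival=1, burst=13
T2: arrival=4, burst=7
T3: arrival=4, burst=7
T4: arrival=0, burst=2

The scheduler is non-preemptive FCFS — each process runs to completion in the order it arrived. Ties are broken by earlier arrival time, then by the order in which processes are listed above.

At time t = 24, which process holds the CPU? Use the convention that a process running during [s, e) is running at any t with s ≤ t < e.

T3

Timeline: | T4 0-2 | T1 2-15 | T2 15-22 | T3 22-29 |
Completion: T1=15  T2=22  T3=29  T4=2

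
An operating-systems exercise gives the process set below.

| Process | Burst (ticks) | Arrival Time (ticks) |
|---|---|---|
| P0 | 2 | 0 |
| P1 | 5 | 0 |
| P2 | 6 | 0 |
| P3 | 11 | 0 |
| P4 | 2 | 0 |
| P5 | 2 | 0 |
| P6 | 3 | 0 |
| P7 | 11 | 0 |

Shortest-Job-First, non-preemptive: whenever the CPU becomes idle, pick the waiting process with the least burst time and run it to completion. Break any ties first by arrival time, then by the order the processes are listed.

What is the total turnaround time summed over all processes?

128

Timeline: | P0 0-2 | P4 2-4 | P5 4-6 | P6 6-9 | P1 9-14 | P2 14-20 | P3 20-31 | P7 31-42 |
Completion: P0=2  P1=14  P2=20  P3=31  P4=4  P5=6  P6=9  P7=42
Turnaround = completion − arrival: P0=2, P1=14, P2=20, P3=31, P4=4, P5=6, P6=9, P7=42
Total turnaround = 2 + 14 + 20 + 31 + 4 + 6 + 9 + 42 = 128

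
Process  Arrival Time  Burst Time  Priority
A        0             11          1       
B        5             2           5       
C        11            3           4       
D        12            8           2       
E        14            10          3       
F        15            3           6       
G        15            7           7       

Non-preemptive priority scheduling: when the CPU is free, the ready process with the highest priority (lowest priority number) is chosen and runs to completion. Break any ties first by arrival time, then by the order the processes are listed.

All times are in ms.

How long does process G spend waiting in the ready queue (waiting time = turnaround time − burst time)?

22

Gantt: | A 0-11 | C 11-14 | D 14-22 | E 22-32 | B 32-34 | F 34-37 | G 37-44 |
Completion: A=11  B=34  C=14  D=22  E=32  F=37  G=44
Waiting(G) = turnaround − burst = 29 − 7 = 22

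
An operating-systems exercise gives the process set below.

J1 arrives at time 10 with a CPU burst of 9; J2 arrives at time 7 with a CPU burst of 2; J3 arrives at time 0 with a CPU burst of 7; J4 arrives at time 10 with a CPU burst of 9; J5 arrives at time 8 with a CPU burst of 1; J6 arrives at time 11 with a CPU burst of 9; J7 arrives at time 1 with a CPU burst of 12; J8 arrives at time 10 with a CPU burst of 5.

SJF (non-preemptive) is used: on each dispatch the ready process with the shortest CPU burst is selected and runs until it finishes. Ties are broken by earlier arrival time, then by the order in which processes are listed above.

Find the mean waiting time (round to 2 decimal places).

Timeline: | J3 0-7 | J2 7-9 | J5 9-10 | J8 10-15 | J1 15-24 | J4 24-33 | J6 33-42 | J7 42-54 |
Completion: J1=24  J2=9  J3=7  J4=33  J5=10  J6=42  J7=54  J8=15
Turnaround (C−A): J1=14  J2=2  J3=7  J4=23  J5=2  J6=31  J7=53  J8=5
Waiting times: J1=5, J2=0, J3=0, J4=14, J5=1, J6=22, J7=41, J8=0
Average waiting = (5+0+0+14+1+22+41+0) / 8 = 83/8 = 10.38

10.38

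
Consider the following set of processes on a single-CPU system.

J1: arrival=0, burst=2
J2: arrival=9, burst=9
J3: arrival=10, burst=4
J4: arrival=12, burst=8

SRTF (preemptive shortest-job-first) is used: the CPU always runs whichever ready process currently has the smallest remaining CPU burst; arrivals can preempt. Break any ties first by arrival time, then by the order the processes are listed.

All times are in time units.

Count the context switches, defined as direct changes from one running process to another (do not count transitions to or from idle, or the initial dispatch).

Schedule: | J1 0-2 | idle 2-9 | J2 9-10 | J3 10-14 | J2 14-22 | J4 22-30 |
Completion: J1=2  J2=22  J3=14  J4=30
Turnaround (C−A): J1=2  J2=13  J3=4  J4=18

3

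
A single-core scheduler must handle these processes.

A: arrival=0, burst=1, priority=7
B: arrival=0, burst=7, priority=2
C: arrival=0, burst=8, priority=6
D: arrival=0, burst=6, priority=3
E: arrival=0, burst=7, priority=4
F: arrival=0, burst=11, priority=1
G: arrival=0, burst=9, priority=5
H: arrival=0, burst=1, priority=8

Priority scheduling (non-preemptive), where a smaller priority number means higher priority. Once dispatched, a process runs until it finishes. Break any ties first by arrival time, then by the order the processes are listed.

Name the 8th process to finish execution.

Schedule: | F 0-11 | B 11-18 | D 18-24 | E 24-31 | G 31-40 | C 40-48 | A 48-49 | H 49-50 |
Completion: A=49  B=18  C=48  D=24  E=31  F=11  G=40  H=50
Turnaround (C−A): A=49  B=18  C=48  D=24  E=31  F=11  G=40  H=50
Finish order: F → B → D → E → G → C → A → H

H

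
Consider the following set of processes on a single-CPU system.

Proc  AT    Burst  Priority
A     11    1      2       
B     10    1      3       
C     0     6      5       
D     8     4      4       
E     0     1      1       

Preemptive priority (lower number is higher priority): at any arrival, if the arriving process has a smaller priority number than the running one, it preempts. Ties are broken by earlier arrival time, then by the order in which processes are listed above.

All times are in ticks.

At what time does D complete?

14

Schedule: | E 0-1 | C 1-7 | idle 7-8 | D 8-10 | B 10-11 | A 11-12 | D 12-14 |
Completion: A=12  B=11  C=7  D=14  E=1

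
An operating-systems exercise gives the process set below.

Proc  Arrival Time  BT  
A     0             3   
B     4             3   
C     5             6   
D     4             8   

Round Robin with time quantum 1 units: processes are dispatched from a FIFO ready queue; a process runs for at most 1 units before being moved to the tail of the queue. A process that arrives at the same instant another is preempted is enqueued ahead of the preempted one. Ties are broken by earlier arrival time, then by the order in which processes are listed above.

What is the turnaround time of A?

Gantt: | A 0-3 | idle 3-4 | B 4-5 | D 5-6 | C 6-7 | B 7-8 | D 8-9 | C 9-10 | B 10-11 | D 11-12 | C 12-13 | D 13-14 | C 14-15 | D 15-16 | C 16-17 | D 17-18 | C 18-19 | D 19-21 |
Completion: A=3  B=11  C=19  D=21
Turnaround(A) = completion − arrival = 3 − 0 = 3

3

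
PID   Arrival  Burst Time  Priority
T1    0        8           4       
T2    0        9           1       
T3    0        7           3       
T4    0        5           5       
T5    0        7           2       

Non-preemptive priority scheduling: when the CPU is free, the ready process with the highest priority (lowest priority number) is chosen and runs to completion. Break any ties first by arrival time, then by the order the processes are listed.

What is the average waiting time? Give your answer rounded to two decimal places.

15.80

Timeline: | T2 0-9 | T5 9-16 | T3 16-23 | T1 23-31 | T4 31-36 |
Completion: T1=31  T2=9  T3=23  T4=36  T5=16
Waiting times: T1=23, T2=0, T3=16, T4=31, T5=9
Average waiting = (23+0+16+31+9) / 5 = 79/5 = 15.80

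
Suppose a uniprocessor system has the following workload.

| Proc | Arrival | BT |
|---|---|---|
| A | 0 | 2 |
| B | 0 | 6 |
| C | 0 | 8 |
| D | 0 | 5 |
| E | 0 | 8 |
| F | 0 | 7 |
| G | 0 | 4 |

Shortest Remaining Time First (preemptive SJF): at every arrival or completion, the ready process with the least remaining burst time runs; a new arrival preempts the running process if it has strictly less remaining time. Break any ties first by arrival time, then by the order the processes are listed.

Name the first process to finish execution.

A

Timeline: | A 0-2 | G 2-6 | D 6-11 | B 11-17 | F 17-24 | C 24-32 | E 32-40 |
Completion: A=2  B=17  C=32  D=11  E=40  F=24  G=6
Turnaround (C−A): A=2  B=17  C=32  D=11  E=40  F=24  G=6
Finish order: A → G → D → B → F → C → E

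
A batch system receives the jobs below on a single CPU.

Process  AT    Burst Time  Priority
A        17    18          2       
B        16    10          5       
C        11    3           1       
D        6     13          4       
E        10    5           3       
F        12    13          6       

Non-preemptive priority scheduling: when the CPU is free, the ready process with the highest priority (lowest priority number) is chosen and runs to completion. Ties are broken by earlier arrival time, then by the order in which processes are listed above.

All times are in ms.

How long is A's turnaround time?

23

Timeline: | idle 0-6 | D 6-19 | C 19-22 | A 22-40 | E 40-45 | B 45-55 | F 55-68 |
Completion: A=40  B=55  C=22  D=19  E=45  F=68
Turnaround (C−A): A=23  B=39  C=11  D=13  E=35  F=56
Turnaround(A) = completion − arrival = 40 − 17 = 23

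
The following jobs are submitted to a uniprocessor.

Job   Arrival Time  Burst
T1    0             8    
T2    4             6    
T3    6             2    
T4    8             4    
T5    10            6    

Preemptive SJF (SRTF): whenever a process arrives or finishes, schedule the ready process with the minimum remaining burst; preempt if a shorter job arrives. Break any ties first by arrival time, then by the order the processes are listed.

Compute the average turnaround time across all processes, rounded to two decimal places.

Timeline: | T1 0-8 | T3 8-10 | T4 10-14 | T2 14-20 | T5 20-26 |
Completion: T1=8  T2=20  T3=10  T4=14  T5=26
Turnaround (C−A): T1=8  T2=16  T3=4  T4=6  T5=16
Turnaround times: T1=8, T2=16, T3=4, T4=6, T5=16
Average turnaround = (8+16+4+6+16) / 5 = 50/5 = 10.00

10.00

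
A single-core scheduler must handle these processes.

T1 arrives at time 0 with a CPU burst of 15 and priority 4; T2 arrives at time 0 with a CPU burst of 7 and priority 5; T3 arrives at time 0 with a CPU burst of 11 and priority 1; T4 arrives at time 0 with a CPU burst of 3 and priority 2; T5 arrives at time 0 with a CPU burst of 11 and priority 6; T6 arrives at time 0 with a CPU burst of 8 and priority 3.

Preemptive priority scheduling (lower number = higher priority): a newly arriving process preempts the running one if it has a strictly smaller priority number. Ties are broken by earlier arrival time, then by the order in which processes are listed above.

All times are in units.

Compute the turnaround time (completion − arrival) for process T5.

55

Schedule: | T3 0-11 | T4 11-14 | T6 14-22 | T1 22-37 | T2 37-44 | T5 44-55 |
Completion: T1=37  T2=44  T3=11  T4=14  T5=55  T6=22
Turnaround(T5) = completion − arrival = 55 − 0 = 55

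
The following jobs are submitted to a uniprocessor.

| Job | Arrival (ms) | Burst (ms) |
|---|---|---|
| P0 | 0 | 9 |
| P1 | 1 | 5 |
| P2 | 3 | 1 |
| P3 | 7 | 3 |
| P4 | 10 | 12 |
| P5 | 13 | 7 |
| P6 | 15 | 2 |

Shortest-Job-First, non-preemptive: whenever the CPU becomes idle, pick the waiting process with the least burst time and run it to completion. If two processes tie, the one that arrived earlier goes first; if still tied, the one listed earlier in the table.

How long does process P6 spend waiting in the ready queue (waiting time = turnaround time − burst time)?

3

Gantt: | P0 0-9 | P2 9-10 | P3 10-13 | P1 13-18 | P6 18-20 | P5 20-27 | P4 27-39 |
Completion: P0=9  P1=18  P2=10  P3=13  P4=39  P5=27  P6=20
Turnaround (C−A): P0=9  P1=17  P2=7  P3=6  P4=29  P5=14  P6=5
Waiting(P6) = turnaround − burst = 5 − 2 = 3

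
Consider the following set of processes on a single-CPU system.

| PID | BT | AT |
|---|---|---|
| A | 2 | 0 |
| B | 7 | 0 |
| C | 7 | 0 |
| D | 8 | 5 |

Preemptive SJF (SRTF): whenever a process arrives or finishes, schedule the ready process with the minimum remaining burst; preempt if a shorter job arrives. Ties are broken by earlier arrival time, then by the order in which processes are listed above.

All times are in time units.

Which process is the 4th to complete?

Gantt: | A 0-2 | B 2-9 | C 9-16 | D 16-24 |
Completion: A=2  B=9  C=16  D=24
Turnaround (C−A): A=2  B=9  C=16  D=19
Finish order: A → B → C → D

D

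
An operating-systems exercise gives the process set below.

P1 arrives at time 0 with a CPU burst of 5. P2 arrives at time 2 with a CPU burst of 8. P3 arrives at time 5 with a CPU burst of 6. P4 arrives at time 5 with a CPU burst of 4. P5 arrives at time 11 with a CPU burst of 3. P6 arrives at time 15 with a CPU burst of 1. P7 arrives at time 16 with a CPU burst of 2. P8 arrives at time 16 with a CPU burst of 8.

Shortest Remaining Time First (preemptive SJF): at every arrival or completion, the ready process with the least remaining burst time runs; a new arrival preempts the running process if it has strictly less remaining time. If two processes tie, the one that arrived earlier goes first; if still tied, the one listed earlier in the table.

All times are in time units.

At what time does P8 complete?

Gantt: | P1 0-5 | P4 5-9 | P3 9-11 | P5 11-14 | P3 14-15 | P6 15-16 | P7 16-18 | P3 18-21 | P2 21-29 | P8 29-37 |
Completion: P1=5  P2=29  P3=21  P4=9  P5=14  P6=16  P7=18  P8=37
Turnaround (C−A): P1=5  P2=27  P3=16  P4=4  P5=3  P6=1  P7=2  P8=21

37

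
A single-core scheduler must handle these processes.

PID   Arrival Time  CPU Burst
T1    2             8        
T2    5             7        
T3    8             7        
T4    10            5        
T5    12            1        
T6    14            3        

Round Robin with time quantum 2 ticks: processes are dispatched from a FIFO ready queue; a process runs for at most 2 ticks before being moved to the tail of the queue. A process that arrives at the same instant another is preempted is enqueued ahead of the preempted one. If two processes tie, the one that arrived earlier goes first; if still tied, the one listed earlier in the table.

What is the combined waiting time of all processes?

81

Schedule: | idle 0-2 | T1 2-6 | T2 6-8 | T1 8-10 | T3 10-12 | T2 12-14 | T4 14-16 | T1 16-18 | T5 18-19 | T3 19-21 | T6 21-23 | T2 23-25 | T4 25-27 | T3 27-29 | T6 29-30 | T2 30-31 | T4 31-32 | T3 32-33 |
Completion: T1=18  T2=31  T3=33  T4=32  T5=19  T6=30
Waiting = turnaround − burst: T1=8, T2=19, T3=18, T4=17, T5=6, T6=13
Total waiting = 8 + 19 + 18 + 17 + 6 + 13 = 81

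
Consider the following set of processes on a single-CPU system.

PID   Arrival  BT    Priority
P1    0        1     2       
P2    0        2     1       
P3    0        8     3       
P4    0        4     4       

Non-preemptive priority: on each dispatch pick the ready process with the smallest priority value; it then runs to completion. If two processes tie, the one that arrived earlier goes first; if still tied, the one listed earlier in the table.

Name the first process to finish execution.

P2

Gantt: | P2 0-2 | P1 2-3 | P3 3-11 | P4 11-15 |
Completion: P1=3  P2=2  P3=11  P4=15
Finish order: P2 → P1 → P3 → P4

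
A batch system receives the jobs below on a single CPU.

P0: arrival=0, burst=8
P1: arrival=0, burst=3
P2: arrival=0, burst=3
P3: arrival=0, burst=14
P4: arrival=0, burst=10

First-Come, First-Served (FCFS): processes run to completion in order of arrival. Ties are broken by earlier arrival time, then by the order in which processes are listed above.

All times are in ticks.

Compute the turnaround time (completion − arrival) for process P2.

Timeline: | P0 0-8 | P1 8-11 | P2 11-14 | P3 14-28 | P4 28-38 |
Completion: P0=8  P1=11  P2=14  P3=28  P4=38
Turnaround(P2) = completion − arrival = 14 − 0 = 14

14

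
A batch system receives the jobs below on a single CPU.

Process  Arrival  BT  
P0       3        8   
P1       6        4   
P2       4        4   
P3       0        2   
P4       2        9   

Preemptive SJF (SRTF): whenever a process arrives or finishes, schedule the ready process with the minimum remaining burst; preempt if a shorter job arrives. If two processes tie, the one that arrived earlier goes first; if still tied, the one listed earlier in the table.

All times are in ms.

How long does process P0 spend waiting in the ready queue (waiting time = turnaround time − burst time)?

16

Timeline: | P3 0-2 | P4 2-4 | P2 4-8 | P1 8-12 | P4 12-19 | P0 19-27 |
Completion: P0=27  P1=12  P2=8  P3=2  P4=19
Turnaround (C−A): P0=24  P1=6  P2=4  P3=2  P4=17
Waiting(P0) = turnaround − burst = 24 − 8 = 16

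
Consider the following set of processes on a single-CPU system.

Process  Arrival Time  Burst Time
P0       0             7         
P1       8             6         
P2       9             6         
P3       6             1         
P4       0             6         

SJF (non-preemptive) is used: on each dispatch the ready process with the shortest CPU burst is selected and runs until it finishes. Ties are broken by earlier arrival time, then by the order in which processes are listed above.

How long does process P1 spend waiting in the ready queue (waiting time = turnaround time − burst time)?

6

Gantt: | P4 0-6 | P3 6-7 | P0 7-14 | P1 14-20 | P2 20-26 |
Completion: P0=14  P1=20  P2=26  P3=7  P4=6
Waiting(P1) = turnaround − burst = 12 − 6 = 6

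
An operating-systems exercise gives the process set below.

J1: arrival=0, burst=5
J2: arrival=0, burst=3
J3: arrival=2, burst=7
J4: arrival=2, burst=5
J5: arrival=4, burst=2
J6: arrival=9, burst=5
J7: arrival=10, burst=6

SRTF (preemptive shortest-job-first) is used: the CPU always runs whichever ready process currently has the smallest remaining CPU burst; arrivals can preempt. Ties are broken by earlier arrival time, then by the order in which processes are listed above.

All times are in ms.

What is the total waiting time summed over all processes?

53

Schedule: | J2 0-3 | J1 3-4 | J5 4-6 | J1 6-10 | J4 10-15 | J6 15-20 | J7 20-26 | J3 26-33 |
Completion: J1=10  J2=3  J3=33  J4=15  J5=6  J6=20  J7=26
Turnaround (C−A): J1=10  J2=3  J3=31  J4=13  J5=2  J6=11  J7=16
Waiting = turnaround − burst: J1=5, J2=0, J3=24, J4=8, J5=0, J6=6, J7=10
Total waiting = 5 + 0 + 24 + 8 + 0 + 6 + 10 = 53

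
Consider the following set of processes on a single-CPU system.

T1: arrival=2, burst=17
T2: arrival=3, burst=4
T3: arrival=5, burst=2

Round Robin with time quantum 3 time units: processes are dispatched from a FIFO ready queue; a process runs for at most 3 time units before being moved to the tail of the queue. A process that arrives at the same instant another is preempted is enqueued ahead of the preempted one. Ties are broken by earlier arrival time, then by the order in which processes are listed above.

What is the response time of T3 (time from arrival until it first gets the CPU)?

Gantt: | idle 0-2 | T1 2-5 | T2 5-8 | T3 8-10 | T1 10-13 | T2 13-14 | T1 14-25 |
Completion: T1=25  T2=14  T3=10
Turnaround (C−A): T1=23  T2=11  T3=5
Response(T3) = first start − arrival = 8 − 5 = 3

3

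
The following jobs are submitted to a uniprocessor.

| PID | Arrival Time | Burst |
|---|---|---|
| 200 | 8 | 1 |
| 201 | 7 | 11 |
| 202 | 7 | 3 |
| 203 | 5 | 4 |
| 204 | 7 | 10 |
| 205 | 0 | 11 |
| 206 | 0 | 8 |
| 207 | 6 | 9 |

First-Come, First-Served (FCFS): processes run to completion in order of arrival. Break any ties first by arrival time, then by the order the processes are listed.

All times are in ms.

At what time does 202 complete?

46

Schedule: | 205 0-11 | 206 11-19 | 203 19-23 | 207 23-32 | 201 32-43 | 202 43-46 | 204 46-56 | 200 56-57 |
Completion: 200=57  201=43  202=46  203=23  204=56  205=11  206=19  207=32
Turnaround (C−A): 200=49  201=36  202=39  203=18  204=49  205=11  206=19  207=26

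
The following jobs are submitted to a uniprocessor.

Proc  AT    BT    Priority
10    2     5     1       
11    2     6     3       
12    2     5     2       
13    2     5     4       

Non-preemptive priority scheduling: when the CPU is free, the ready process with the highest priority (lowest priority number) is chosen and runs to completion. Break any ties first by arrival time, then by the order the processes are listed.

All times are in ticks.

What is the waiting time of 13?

Timeline: | idle 0-2 | 10 2-7 | 12 7-12 | 11 12-18 | 13 18-23 |
Completion: 10=7  11=18  12=12  13=23
Turnaround (C−A): 10=5  11=16  12=10  13=21
Waiting(13) = turnaround − burst = 21 − 5 = 16

16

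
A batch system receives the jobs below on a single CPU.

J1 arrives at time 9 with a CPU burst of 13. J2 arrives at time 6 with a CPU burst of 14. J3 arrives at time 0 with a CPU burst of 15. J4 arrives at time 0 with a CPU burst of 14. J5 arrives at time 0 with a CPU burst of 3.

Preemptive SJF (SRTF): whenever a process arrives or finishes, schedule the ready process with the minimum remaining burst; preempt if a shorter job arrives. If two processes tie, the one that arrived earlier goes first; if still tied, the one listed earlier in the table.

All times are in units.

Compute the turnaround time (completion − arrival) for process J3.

59

Schedule: | J5 0-3 | J4 3-17 | J1 17-30 | J2 30-44 | J3 44-59 |
Completion: J1=30  J2=44  J3=59  J4=17  J5=3
Turnaround(J3) = completion − arrival = 59 − 0 = 59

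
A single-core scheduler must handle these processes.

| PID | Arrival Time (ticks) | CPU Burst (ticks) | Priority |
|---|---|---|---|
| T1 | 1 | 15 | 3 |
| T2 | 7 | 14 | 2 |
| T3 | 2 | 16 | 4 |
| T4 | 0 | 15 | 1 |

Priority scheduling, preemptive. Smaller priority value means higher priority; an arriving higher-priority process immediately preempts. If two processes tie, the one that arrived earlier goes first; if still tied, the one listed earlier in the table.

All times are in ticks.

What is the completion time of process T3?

60

Gantt: | T4 0-15 | T2 15-29 | T1 29-44 | T3 44-60 |
Completion: T1=44  T2=29  T3=60  T4=15
Turnaround (C−A): T1=43  T2=22  T3=58  T4=15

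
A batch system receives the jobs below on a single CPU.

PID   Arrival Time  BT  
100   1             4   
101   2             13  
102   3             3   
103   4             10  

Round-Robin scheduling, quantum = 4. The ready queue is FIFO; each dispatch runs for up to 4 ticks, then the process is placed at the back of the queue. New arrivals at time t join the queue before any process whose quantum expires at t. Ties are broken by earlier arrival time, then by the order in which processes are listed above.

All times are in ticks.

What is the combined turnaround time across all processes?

68

Timeline: | idle 0-1 | 100 1-5 | 101 5-9 | 102 9-12 | 103 12-16 | 101 16-20 | 103 20-24 | 101 24-28 | 103 28-30 | 101 30-31 |
Completion: 100=5  101=31  102=12  103=30
Turnaround (C−A): 100=4  101=29  102=9  103=26
Turnaround = completion − arrival: 100=4, 101=29, 102=9, 103=26
Total turnaround = 4 + 29 + 9 + 26 = 68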